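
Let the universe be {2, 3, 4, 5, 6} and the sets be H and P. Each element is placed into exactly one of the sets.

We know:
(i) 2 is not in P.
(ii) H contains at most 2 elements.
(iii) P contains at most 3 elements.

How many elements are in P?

3

From (i): 2 ∉ P.
Only one set left: 2 ∈ H.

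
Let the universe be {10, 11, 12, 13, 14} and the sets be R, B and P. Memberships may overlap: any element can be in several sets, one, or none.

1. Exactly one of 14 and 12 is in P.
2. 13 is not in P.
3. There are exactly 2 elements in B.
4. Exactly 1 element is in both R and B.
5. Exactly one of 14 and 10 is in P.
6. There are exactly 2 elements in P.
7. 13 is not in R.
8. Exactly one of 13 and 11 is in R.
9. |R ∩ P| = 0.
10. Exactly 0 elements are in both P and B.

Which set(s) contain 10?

10: P

From (2): 13 ∉ P.
From (7): 13 ∉ R.
(8) (exactly one): 11 ∈ R.
Suppose 10 ∈ R: no assignment then satisfies all the clues, so 10 ∉ R.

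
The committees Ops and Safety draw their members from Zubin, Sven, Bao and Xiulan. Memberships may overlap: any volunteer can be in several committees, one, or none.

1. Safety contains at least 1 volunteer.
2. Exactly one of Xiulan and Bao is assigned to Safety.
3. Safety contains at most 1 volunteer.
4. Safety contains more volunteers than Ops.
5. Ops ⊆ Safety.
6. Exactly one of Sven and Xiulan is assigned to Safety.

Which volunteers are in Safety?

Safety = {Xiulan}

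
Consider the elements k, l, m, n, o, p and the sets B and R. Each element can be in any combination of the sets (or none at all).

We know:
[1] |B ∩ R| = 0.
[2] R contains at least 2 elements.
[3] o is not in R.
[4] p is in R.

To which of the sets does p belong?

p: R

From (3): o ∉ R.
From (4): p ∈ R.
Suppose p ∈ B: no assignment then satisfies all the clues, so p ∉ B.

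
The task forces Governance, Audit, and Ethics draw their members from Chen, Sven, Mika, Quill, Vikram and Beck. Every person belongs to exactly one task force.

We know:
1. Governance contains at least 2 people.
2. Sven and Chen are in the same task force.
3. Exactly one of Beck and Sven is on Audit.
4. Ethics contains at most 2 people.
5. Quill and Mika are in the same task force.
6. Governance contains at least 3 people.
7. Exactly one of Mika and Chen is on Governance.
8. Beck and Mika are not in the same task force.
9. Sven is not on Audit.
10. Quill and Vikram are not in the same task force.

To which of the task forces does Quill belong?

Quill: Ethics

From (9): Sven ∉ Audit.
(2): Chen matches Sven: Chen ∉ Audit.
(3) (exactly one): Beck ∈ Audit.
(8): Mika ∉ Audit.
(5): Quill matches Mika: Quill ∉ Audit.
Suppose Quill ∈ Governance: no assignment then satisfies all the clues, so Quill ∉ Governance.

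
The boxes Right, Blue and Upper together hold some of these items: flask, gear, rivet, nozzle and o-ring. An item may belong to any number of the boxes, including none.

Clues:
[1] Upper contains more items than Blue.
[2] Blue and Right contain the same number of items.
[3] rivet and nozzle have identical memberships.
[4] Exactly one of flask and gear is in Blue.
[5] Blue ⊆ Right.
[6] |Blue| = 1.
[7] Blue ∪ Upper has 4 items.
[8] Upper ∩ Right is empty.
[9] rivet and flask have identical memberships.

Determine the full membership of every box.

Right = {gear}; Blue = {gear}; Upper = {flask, nozzle, rivet}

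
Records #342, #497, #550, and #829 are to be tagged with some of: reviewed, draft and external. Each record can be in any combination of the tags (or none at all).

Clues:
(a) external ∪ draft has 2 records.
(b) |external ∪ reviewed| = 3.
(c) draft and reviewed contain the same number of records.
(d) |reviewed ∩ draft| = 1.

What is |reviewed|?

2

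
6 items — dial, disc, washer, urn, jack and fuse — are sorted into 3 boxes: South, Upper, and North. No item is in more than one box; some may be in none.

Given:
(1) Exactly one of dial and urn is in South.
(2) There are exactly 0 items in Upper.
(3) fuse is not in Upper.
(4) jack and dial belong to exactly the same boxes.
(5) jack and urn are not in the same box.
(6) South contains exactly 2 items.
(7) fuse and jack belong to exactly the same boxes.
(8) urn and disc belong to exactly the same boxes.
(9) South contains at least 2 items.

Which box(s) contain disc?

disc: South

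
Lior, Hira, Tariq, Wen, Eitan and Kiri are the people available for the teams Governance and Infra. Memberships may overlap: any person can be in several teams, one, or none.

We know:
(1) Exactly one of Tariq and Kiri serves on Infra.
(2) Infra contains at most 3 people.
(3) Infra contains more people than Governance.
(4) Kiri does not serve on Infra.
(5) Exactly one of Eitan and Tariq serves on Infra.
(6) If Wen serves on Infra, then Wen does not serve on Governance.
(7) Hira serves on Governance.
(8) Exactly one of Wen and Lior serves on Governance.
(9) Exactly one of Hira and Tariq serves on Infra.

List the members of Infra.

Infra = {Lior, Tariq, Wen}

From (4): Kiri ∉ Infra.
From (7): Hira ∈ Governance.
(1) (exactly one): Tariq ∈ Infra.
(5) (exactly one): Eitan ∉ Infra.
(9) (exactly one): Hira ∉ Infra.
Suppose Lior ∉ Infra: no assignment then satisfies all the clues, so Lior ∈ Infra.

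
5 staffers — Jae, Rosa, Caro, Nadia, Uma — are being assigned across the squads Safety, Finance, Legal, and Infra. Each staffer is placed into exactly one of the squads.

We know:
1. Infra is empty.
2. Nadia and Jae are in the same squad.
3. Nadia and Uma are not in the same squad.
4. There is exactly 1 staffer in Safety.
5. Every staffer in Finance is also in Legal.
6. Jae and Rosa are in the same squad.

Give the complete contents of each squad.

Safety = {Uma}; Finance = {}; Legal = {Caro, Jae, Nadia, Rosa}; Infra = {}

(1): Infra already has 0, so the rest are out.
Suppose Jae ∈ Safety: no assignment then satisfies all the clues, so Jae ∉ Safety.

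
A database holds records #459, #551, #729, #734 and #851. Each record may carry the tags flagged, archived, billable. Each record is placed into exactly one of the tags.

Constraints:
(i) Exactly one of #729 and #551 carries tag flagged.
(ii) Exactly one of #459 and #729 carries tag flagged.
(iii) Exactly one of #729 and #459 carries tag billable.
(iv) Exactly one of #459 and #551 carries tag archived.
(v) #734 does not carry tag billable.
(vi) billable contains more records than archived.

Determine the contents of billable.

billable = {#459, #851}

From (v): #734 ∉ billable.
Suppose #459 ∉ billable: no assignment then satisfies all the clues, so #459 ∈ billable.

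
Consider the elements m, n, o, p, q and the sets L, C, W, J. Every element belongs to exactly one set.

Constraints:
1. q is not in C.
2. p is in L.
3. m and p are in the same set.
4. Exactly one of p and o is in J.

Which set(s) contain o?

o: J

From (1): q ∉ C.
From (2): p ∈ L.
(3): m matches p: m ∈ L.
(4) (exactly one): o ∈ J.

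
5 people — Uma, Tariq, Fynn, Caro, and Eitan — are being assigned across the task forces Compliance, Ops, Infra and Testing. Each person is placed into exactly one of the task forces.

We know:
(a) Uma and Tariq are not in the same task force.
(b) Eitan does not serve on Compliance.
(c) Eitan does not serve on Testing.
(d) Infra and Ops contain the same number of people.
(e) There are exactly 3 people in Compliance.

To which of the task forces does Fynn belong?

Fynn: Compliance

From (b): Eitan ∉ Compliance.
From (c): Eitan ∉ Testing.
Suppose Fynn ∉ Compliance: no assignment then satisfies all the clues, so Fynn ∈ Compliance.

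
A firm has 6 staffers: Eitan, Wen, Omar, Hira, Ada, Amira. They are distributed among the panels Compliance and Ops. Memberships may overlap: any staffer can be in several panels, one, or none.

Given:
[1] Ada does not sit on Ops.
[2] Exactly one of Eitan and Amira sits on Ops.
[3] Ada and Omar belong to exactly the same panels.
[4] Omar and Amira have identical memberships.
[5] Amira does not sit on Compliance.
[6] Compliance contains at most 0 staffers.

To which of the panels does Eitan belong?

From (1): Ada ∉ Ops.
From (5): Amira ∉ Compliance.
(3): Omar matches Ada: Omar ∉ Ops.
(4): Omar matches Amira: Omar ∉ Compliance.
(4): Amira matches Omar: Amira ∉ Ops.
(6): Compliance already has 0, so the rest are out.
(2) (exactly one): Eitan ∈ Ops.

Eitan: Ops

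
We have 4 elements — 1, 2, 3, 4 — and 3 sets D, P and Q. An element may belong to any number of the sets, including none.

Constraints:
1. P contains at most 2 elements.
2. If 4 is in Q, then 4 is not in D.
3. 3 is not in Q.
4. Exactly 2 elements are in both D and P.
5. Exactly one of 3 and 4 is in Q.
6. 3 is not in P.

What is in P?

P = {1, 2}

From (3): 3 ∉ Q.
From (6): 3 ∉ P.
(5) (exactly one): 4 ∈ Q.
(2): 4 ∉ D.
Suppose 1 ∉ P: no assignment then satisfies all the clues, so 1 ∈ P.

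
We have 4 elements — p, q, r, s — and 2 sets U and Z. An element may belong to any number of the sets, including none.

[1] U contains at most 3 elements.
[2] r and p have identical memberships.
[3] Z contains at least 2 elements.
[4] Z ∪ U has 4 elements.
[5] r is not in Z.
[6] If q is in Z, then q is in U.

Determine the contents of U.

U = {p, q, r}

From (5): r ∉ Z.
(2): p matches r: p ∉ Z.
(3): only 2 candidates remain for Z, so all are in.
(6): q ∈ U.
Suppose p ∉ U: no assignment then satisfies all the clues, so p ∈ U.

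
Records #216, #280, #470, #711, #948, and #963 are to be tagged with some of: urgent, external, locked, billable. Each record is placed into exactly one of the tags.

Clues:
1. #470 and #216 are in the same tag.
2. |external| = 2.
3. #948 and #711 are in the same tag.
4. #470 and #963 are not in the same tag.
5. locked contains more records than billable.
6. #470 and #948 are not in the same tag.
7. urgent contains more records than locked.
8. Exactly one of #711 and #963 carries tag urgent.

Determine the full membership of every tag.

urgent = {#280, #711, #948}; external = {#216, #470}; locked = {#963}; billable = {}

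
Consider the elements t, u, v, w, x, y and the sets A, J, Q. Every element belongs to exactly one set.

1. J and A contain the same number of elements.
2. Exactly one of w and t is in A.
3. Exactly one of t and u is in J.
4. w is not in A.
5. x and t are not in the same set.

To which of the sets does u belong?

u: J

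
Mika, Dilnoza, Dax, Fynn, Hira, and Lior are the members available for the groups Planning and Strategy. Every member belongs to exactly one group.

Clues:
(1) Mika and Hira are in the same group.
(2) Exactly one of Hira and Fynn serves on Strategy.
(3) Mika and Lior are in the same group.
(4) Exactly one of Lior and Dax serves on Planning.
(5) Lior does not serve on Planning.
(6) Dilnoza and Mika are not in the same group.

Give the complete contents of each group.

Planning = {Dax, Dilnoza, Fynn}; Strategy = {Hira, Lior, Mika}

From (5): Lior ∉ Planning.
(3): Mika matches Lior: Mika ∉ Planning.
(4) (exactly one): Dax ∈ Planning.
Only one group left: Mika ∈ Strategy.
Only one group left: Lior ∈ Strategy.
(1): Hira matches Mika: Hira ∉ Planning.
(1): Hira matches Mika: Hira ∈ Strategy.
(2) (exactly one): Fynn ∉ Strategy.
(6): Dilnoza ∉ Strategy.
Only one group left: Dilnoza ∈ Planning.
Only one group left: Fynn ∈ Planning.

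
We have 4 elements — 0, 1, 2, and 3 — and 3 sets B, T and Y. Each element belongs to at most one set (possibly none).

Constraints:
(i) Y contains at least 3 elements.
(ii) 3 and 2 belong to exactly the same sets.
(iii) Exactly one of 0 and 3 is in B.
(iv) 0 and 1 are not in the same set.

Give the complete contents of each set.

B = {0}; T = {}; Y = {1, 2, 3}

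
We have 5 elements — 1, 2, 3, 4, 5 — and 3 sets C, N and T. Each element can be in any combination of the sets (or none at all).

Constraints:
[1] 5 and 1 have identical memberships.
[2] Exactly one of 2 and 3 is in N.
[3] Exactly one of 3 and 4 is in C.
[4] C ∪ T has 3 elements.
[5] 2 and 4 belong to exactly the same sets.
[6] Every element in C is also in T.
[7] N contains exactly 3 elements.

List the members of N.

N = {1, 3, 5}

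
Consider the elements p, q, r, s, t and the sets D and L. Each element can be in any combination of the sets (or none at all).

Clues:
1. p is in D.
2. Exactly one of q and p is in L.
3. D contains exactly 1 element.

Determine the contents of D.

D = {p}

From (1): p ∈ D.
(3): D already has 1, so the rest are out.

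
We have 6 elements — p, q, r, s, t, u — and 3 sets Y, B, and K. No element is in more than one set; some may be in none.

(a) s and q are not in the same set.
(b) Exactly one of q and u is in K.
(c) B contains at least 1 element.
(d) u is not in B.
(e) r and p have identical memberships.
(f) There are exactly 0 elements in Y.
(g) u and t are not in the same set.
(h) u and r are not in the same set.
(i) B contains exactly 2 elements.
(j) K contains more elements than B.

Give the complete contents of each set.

Y = {}; B = {s, t}; K = {p, q, r}

From (d): u ∉ B.
(f): Y already has 0, so the rest are out.
Suppose p ∈ B: no assignment then satisfies all the clues, so p ∉ B.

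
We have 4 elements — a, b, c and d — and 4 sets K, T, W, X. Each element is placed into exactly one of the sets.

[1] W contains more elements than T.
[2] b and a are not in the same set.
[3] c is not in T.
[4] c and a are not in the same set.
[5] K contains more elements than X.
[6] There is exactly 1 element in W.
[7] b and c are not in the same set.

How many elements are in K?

2

From (3): c ∉ T.
Suppose a ∈ T: no assignment then satisfies all the clues, so a ∉ T.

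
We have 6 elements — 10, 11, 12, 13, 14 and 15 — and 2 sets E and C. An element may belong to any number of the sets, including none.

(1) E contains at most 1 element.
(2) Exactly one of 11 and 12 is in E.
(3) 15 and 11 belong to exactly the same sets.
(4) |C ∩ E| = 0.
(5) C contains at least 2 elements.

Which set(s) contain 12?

12: E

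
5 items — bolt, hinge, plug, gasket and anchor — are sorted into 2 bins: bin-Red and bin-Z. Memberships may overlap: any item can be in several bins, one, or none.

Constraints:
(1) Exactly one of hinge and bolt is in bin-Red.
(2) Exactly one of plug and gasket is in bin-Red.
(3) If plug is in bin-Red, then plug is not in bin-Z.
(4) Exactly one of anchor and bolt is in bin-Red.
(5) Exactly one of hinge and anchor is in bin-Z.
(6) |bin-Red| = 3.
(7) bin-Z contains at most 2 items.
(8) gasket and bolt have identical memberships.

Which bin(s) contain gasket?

gasket: none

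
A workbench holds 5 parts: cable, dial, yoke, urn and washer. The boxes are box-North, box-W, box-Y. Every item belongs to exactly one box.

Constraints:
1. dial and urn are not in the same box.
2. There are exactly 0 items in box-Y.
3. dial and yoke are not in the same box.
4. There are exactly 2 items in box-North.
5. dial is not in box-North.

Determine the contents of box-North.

box-North = {urn, yoke}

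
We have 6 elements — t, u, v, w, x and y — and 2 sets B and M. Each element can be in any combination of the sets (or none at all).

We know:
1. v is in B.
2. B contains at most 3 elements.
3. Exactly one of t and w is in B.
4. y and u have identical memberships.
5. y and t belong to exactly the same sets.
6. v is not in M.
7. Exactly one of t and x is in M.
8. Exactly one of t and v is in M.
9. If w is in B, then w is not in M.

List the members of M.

M = {t, u, y}

From (1): v ∈ B.
From (6): v ∉ M.
(8) (exactly one): t ∈ M.
(5): y matches t: y ∈ M.
(7) (exactly one): x ∉ M.
(4): u matches y: u ∈ M.
Suppose w ∈ M: no assignment then satisfies all the clues, so w ∉ M.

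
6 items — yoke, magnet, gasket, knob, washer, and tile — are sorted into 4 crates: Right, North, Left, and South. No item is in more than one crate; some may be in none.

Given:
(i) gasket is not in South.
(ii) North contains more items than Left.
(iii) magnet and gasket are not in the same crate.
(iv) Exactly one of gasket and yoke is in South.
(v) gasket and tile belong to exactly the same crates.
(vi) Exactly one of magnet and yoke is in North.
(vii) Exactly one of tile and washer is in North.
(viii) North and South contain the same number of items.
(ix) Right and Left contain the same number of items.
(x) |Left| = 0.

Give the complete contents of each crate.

Right = {}; North = {magnet, washer}; Left = {}; South = {knob, yoke}

From (i): gasket ∉ South.
(iv) (exactly one): yoke ∈ South.
(v): tile matches gasket: tile ∉ South.
(vi) (exactly one): magnet ∈ North.
(x): Left already has 0, so the rest are out.
(iii): gasket ∉ North.
(v): tile matches gasket: tile ∉ North.
(vii) (exactly one): washer ∈ North.
Suppose gasket ∈ Right: no assignment then satisfies all the clues, so gasket ∉ Right.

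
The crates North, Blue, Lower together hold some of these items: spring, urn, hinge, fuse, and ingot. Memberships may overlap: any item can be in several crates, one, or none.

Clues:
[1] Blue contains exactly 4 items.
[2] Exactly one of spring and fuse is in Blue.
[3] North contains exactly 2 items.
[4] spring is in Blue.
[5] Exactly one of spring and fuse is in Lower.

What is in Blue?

From (4): spring ∈ Blue.
(2) (exactly one): fuse ∉ Blue.
(1): only 4 candidates remain for Blue, so all are in.

Blue = {hinge, ingot, spring, urn}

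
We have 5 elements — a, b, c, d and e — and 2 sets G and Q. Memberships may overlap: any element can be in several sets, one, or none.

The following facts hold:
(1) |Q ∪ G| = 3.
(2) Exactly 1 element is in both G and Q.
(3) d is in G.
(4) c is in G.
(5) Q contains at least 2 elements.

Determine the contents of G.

From (3): d ∈ G.
From (4): c ∈ G.
Suppose a ∈ G: no assignment then satisfies all the clues, so a ∉ G.

G = {c, d}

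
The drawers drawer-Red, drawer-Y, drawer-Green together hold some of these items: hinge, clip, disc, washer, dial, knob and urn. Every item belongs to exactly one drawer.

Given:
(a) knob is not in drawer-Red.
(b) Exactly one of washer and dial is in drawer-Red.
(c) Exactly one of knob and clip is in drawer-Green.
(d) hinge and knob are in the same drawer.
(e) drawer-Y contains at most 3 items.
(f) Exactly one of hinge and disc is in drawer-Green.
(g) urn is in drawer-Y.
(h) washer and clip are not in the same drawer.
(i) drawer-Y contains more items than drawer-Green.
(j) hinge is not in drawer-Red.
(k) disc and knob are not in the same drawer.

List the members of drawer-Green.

drawer-Green = {hinge, knob}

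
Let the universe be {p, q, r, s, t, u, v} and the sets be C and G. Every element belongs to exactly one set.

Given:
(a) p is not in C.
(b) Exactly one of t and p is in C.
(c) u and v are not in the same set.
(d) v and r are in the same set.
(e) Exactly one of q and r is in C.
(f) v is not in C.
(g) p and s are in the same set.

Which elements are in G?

From (a): p ∉ C.
From (f): v ∉ C.
(b) (exactly one): t ∈ C.
(d): r matches v: r ∉ C.
(e) (exactly one): q ∈ C.
(g): s matches p: s ∉ C.
Only one set left: p ∈ G.
Only one set left: r ∈ G.
Only one set left: s ∈ G.
Only one set left: v ∈ G.
(c): u ∉ G.
Only one set left: u ∈ C.

G = {p, r, s, v}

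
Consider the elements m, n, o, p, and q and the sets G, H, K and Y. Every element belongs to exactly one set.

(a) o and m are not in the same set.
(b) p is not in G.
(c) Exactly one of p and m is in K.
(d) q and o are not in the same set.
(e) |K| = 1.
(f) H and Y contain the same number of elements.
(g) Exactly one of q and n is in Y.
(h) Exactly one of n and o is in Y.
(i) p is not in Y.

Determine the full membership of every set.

G = {m, q}; H = {o}; K = {p}; Y = {n}

From (b): p ∉ G.
From (i): p ∉ Y.
Suppose m ∉ G: no assignment then satisfies all the clues, so m ∈ G.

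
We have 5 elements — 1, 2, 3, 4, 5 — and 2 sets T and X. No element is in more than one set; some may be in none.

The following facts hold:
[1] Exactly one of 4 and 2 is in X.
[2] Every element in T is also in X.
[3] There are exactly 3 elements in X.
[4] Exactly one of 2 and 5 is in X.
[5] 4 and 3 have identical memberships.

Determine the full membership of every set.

T = {}; X = {3, 4, 5}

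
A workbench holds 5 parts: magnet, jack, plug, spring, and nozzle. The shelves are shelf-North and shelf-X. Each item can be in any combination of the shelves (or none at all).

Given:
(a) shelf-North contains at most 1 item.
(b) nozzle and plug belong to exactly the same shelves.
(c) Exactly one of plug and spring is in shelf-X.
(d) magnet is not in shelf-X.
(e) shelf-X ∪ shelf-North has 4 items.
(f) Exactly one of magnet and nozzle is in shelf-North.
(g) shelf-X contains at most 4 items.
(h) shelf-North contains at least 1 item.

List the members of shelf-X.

shelf-X = {jack, nozzle, plug}

From (d): magnet ∉ shelf-X.
Suppose jack ∉ shelf-X: no assignment then satisfies all the clues, so jack ∈ shelf-X.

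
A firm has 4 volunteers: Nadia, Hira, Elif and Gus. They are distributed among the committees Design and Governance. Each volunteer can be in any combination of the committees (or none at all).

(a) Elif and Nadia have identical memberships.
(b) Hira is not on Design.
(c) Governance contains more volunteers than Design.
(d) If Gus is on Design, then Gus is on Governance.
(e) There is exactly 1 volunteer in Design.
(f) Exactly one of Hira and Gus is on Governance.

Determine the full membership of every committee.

Design = {Gus}; Governance = {Elif, Gus, Nadia}

From (b): Hira ∉ Design.
Suppose Nadia ∈ Design: no assignment then satisfies all the clues, so Nadia ∉ Design.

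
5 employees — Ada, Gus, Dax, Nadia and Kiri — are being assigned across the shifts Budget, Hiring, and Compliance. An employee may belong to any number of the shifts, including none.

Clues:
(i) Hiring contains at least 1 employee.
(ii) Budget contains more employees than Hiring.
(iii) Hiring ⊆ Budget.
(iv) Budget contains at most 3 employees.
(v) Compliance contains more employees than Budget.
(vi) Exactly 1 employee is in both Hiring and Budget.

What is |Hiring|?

1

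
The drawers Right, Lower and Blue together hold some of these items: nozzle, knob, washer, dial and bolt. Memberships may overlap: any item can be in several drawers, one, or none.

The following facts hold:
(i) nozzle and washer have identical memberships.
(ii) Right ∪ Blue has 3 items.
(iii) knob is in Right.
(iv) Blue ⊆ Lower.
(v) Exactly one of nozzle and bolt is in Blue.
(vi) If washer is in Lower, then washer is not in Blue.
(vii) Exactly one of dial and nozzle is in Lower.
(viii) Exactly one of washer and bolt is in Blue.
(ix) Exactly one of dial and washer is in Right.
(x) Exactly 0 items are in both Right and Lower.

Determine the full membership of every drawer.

Right = {dial, knob}; Lower = {bolt, nozzle, washer}; Blue = {bolt}

From (iii): knob ∈ Right.
Suppose nozzle ∈ Right: no assignment then satisfies all the clues, so nozzle ∉ Right.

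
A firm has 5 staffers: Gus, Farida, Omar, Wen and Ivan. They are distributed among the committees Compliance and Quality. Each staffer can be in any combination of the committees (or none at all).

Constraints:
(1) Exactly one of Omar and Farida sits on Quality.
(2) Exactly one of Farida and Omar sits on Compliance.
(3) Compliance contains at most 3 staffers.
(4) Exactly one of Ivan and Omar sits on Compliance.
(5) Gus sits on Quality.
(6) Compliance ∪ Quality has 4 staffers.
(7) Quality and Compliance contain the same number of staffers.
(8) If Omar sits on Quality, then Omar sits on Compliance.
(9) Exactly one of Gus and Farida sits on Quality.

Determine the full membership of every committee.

Compliance = {Gus, Omar, Wen}; Quality = {Gus, Ivan, Omar}

From (5): Gus ∈ Quality.
(9) (exactly one): Farida ∉ Quality.
(1) (exactly one): Omar ∈ Quality.
(8): Omar ∈ Compliance.
(2) (exactly one): Farida ∉ Compliance.
(4) (exactly one): Ivan ∉ Compliance.
Suppose Gus ∉ Compliance: no assignment then satisfies all the clues, so Gus ∈ Compliance.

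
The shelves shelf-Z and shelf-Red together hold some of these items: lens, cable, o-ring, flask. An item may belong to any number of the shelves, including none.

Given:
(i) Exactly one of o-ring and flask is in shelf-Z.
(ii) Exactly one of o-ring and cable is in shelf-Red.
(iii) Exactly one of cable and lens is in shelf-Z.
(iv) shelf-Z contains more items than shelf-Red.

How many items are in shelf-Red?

1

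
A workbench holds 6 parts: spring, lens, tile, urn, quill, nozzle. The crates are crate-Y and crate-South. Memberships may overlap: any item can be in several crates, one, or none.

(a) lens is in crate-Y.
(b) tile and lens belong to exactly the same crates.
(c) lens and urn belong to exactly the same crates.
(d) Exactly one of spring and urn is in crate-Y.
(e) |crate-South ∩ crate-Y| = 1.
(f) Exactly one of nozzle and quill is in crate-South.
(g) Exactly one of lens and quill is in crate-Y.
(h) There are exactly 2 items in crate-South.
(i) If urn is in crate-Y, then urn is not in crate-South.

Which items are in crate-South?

crate-South = {nozzle, spring}

From (a): lens ∈ crate-Y.
(b): tile matches lens: tile ∈ crate-Y.
(c): urn matches lens: urn ∈ crate-Y.
(d) (exactly one): spring ∉ crate-Y.
(g) (exactly one): quill ∉ crate-Y.
(i): urn ∉ crate-South.
(c): lens matches urn: lens ∉ crate-South.
(b): tile matches lens: tile ∉ crate-South.
Suppose spring ∉ crate-South: no assignment then satisfies all the clues, so spring ∈ crate-South.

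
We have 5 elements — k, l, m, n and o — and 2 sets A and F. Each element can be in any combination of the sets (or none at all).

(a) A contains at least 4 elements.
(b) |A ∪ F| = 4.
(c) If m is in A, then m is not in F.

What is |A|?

4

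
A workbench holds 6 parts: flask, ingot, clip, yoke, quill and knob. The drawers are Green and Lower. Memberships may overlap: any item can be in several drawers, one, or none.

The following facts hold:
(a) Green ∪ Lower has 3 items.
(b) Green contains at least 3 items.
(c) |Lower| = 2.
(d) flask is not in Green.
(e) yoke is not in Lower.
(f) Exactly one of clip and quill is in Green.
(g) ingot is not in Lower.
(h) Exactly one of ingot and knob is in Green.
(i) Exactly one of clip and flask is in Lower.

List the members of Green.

Green = {clip, knob, yoke}

From (d): flask ∉ Green.
From (e): yoke ∉ Lower.
From (g): ingot ∉ Lower.
Suppose ingot ∈ Green: no assignment then satisfies all the clues, so ingot ∉ Green.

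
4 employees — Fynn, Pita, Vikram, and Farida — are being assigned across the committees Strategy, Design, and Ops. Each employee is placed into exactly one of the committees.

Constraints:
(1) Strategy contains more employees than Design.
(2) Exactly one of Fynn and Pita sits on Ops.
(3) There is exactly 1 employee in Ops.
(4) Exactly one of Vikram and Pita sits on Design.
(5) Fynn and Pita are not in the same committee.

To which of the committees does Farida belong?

Farida: Strategy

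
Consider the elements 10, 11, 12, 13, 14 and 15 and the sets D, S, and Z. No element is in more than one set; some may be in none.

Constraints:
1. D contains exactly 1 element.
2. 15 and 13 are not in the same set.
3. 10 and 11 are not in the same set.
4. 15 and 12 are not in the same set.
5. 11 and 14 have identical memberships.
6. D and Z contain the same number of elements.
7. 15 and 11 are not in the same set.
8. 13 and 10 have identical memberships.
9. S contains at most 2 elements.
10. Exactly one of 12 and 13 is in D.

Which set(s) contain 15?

15: Z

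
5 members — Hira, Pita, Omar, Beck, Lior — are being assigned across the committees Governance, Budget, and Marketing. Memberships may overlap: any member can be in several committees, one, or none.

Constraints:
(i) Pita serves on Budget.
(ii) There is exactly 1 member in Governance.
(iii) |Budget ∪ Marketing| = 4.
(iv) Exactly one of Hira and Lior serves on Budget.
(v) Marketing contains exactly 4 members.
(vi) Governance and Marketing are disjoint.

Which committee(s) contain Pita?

Pita: Budget, Marketing

From (i): Pita ∈ Budget.
Suppose Pita ∈ Governance: no assignment then satisfies all the clues, so Pita ∉ Governance.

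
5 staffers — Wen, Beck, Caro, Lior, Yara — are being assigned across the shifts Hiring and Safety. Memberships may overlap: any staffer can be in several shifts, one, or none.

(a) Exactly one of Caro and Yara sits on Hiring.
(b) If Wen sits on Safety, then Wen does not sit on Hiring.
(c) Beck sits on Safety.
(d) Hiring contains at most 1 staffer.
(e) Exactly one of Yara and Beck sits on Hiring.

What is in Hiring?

Hiring = {Yara}

From (c): Beck ∈ Safety.
Suppose Wen ∈ Hiring: no assignment then satisfies all the clues, so Wen ∉ Hiring.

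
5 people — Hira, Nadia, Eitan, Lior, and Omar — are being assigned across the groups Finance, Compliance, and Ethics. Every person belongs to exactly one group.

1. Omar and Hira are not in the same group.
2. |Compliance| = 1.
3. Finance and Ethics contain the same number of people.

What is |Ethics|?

2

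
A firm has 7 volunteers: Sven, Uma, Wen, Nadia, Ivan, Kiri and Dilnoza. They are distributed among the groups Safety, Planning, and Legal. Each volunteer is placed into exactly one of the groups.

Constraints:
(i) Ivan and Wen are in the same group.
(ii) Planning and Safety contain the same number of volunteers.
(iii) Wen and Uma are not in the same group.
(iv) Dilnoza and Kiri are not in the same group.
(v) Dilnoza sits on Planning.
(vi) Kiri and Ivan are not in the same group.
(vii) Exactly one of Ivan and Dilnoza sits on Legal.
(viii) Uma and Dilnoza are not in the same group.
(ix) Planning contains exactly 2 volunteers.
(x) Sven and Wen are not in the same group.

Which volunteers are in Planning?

Planning = {Dilnoza, Sven}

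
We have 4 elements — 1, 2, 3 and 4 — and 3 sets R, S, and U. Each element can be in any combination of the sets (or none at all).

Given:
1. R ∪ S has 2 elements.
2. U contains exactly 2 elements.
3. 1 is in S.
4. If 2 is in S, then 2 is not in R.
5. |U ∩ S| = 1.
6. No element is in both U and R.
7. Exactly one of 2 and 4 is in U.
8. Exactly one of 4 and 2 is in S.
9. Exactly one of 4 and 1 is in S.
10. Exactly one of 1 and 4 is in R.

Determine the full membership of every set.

R = {1}; S = {1, 2}; U = {2, 3}

From (3): 1 ∈ S.
(9) (exactly one): 4 ∉ S.
(8) (exactly one): 2 ∈ S.
(4): 2 ∉ R.
Suppose 1 ∉ R: no assignment then satisfies all the clues, so 1 ∈ R.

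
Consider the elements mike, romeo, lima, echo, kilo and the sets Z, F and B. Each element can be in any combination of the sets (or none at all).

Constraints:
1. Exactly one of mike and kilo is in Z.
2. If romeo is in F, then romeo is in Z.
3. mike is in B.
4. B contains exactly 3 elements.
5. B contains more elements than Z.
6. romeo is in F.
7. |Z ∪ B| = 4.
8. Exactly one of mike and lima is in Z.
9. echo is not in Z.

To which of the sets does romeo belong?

romeo: F, Z

From (3): mike ∈ B.
From (6): romeo ∈ F.
From (9): echo ∉ Z.
(2): romeo ∈ Z.
Suppose romeo ∈ B: no assignment then satisfies all the clues, so romeo ∉ B.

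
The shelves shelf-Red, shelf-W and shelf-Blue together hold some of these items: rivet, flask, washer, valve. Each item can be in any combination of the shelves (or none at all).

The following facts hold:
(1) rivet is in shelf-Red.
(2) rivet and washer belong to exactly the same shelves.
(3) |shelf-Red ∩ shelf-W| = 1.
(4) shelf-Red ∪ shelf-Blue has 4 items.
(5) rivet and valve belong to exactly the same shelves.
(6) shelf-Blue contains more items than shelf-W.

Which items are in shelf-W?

shelf-W = {flask}

From (1): rivet ∈ shelf-Red.
(2): washer matches rivet: washer ∈ shelf-Red.
(5): valve matches rivet: valve ∈ shelf-Red.
Suppose rivet ∈ shelf-W: no assignment then satisfies all the clues, so rivet ∉ shelf-W.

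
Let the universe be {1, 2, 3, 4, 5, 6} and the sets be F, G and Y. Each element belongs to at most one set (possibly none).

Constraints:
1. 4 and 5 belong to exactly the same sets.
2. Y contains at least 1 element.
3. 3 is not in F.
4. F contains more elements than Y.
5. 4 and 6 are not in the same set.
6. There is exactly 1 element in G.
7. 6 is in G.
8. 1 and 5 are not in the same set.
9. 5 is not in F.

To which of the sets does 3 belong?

From (3): 3 ∉ F.
From (7): 6 ∈ G.
From (9): 5 ∉ F.
(1): 4 matches 5: 4 ∉ F.
(5): 4 ∉ G.
(6): G already has 1, so the rest are out.
Suppose 3 ∉ Y: no assignment then satisfies all the clues, so 3 ∈ Y.

3: Y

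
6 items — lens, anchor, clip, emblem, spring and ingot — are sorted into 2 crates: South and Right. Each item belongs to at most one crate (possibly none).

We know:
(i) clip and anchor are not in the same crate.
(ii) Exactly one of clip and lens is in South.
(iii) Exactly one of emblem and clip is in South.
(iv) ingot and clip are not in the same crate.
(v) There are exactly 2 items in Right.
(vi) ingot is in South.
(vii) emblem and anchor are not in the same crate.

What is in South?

From (vi): ingot ∈ South.
(iv): clip ∉ South.
(ii) (exactly one): lens ∈ South.
(iii) (exactly one): emblem ∈ South.
(vii): anchor ∉ South.
Suppose spring ∈ South: no assignment then satisfies all the clues, so spring ∉ South.

South = {emblem, ingot, lens}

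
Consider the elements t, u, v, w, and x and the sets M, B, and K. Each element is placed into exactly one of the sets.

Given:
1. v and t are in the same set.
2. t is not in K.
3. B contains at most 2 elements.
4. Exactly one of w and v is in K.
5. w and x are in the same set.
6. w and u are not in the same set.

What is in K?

From (2): t ∉ K.
(1): v matches t: v ∉ K.
(4) (exactly one): w ∈ K.
(5): x matches w: x ∉ M.
(5): x matches w: x ∉ B.
(5): x matches w: x ∈ K.
(6): u ∉ K.

K = {w, x}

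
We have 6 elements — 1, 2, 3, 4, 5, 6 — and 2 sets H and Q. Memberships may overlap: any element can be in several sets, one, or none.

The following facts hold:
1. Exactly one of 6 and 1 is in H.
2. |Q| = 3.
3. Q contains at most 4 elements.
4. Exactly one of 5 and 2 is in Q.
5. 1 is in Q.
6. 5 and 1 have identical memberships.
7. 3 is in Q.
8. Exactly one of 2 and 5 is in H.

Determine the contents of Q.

From (5): 1 ∈ Q.
From (7): 3 ∈ Q.
(6): 5 matches 1: 5 ∈ Q.
(2): Q already has 3, so the rest are out.

Q = {1, 3, 5}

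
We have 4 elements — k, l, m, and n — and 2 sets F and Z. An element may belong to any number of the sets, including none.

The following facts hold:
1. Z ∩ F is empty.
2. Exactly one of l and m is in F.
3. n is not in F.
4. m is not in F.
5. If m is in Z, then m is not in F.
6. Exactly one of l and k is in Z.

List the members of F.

F = {l}

From (3): n ∉ F.
From (4): m ∉ F.
(2) (exactly one): l ∈ F.
(1) (disjoint): l ∉ Z.
(6) (exactly one): k ∈ Z.
(1) (disjoint): k ∉ F.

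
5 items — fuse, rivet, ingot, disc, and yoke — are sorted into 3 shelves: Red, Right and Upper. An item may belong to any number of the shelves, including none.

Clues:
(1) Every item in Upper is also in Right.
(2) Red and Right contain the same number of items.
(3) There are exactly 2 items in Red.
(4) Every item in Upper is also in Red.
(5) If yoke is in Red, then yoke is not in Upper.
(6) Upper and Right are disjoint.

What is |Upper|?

0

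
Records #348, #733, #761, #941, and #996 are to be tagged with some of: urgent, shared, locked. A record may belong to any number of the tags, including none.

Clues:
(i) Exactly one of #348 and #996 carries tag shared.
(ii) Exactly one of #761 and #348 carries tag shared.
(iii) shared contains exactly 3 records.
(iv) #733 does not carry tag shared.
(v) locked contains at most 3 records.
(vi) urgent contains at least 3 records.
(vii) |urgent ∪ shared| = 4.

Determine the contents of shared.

shared = {#761, #941, #996}

From (iv): #733 ∉ shared.
Suppose #348 ∈ shared: no assignment then satisfies all the clues, so #348 ∉ shared.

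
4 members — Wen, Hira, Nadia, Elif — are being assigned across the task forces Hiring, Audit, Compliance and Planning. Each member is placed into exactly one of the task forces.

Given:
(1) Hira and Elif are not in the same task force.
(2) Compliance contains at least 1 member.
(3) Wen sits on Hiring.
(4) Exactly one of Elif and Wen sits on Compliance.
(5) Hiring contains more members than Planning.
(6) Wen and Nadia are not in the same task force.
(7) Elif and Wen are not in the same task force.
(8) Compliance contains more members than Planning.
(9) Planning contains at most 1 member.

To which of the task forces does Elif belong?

Elif: Compliance

From (3): Wen ∈ Hiring.
(4) (exactly one): Elif ∈ Compliance.
(6): Nadia ∉ Hiring.
(1): Hira ∉ Compliance.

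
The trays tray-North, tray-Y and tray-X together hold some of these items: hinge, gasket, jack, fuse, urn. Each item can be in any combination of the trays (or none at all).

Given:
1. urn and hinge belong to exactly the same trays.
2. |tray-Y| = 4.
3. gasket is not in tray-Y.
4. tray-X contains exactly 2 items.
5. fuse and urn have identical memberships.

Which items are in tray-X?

tray-X = {gasket, jack}

From (3): gasket ∉ tray-Y.
(2): only 4 candidates remain for tray-Y, so all are in.
Suppose hinge ∈ tray-X: no assignment then satisfies all the clues, so hinge ∉ tray-X.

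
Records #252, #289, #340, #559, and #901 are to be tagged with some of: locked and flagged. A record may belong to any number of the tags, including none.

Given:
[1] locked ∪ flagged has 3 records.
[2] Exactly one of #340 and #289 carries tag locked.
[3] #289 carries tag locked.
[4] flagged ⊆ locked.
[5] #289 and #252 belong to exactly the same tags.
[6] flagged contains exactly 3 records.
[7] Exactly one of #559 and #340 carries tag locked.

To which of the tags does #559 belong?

#559: flagged, locked

From (3): #289 ∈ locked.
(2) (exactly one): #340 ∉ locked.
(4) contrapositive: #340 ∉ flagged.
(5): #252 matches #289: #252 ∈ locked.
(7) (exactly one): #559 ∈ locked.
Suppose #559 ∉ flagged: no assignment then satisfies all the clues, so #559 ∈ flagged.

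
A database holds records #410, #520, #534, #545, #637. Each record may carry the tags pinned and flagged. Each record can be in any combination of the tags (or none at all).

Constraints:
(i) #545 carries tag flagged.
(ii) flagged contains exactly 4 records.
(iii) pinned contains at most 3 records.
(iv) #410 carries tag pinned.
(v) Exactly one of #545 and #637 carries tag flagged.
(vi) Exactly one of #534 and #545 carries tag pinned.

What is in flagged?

From (i): #545 ∈ flagged.
From (iv): #410 ∈ pinned.
(v) (exactly one): #637 ∉ flagged.
(ii): only 4 candidates remain for flagged, so all are in.

flagged = {#410, #520, #534, #545}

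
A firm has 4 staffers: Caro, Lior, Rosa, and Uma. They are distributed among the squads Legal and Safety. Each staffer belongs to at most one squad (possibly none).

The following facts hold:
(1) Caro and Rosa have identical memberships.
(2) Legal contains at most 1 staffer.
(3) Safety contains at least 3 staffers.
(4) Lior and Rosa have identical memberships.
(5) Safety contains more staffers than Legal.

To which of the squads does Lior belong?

Lior: Safety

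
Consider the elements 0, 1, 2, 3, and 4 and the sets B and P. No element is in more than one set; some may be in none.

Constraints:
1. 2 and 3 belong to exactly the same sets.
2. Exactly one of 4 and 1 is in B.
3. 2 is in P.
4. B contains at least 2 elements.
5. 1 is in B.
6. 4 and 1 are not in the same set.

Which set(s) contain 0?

From (3): 2 ∈ P.
From (5): 1 ∈ B.
(1): 3 matches 2: 3 ∉ B.
(1): 3 matches 2: 3 ∈ P.
(2) (exactly one): 4 ∉ B.
(4): only 2 candidates remain for B, so all are in.

0: B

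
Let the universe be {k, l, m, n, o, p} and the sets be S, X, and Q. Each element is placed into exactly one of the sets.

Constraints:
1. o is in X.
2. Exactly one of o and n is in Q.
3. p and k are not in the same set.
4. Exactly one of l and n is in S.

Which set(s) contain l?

From (1): o ∈ X.
(2) (exactly one): n ∈ Q.
(4) (exactly one): l ∈ S.

l: S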